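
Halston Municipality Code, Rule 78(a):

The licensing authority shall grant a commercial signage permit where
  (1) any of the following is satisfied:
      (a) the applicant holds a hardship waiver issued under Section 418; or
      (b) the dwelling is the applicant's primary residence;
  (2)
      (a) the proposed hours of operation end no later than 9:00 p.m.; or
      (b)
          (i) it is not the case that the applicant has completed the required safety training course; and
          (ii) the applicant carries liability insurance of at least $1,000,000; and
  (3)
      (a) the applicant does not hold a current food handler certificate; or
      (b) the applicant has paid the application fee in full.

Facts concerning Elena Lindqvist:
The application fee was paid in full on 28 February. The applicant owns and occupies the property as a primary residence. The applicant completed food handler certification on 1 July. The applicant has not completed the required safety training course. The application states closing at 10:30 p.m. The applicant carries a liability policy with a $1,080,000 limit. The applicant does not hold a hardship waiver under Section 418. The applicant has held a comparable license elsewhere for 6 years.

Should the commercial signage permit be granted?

Yes — granted.

(a) hardship waiver — fails.
(b) primary residence — satisfied.
(1): F OR T → true.
(a) closes by 9 p.m. — fails.
(i) not (safety training) — holds.
(ii) insurance ≥ $1,000,000 — satisfied.
So (b) is satisfied (T AND T).
(2): F OR T → true.
(a) not (food handler cert.) — fails.
(b) fee paid — holds.
(3) = F OR T = true.
Overall = T AND T AND T = true.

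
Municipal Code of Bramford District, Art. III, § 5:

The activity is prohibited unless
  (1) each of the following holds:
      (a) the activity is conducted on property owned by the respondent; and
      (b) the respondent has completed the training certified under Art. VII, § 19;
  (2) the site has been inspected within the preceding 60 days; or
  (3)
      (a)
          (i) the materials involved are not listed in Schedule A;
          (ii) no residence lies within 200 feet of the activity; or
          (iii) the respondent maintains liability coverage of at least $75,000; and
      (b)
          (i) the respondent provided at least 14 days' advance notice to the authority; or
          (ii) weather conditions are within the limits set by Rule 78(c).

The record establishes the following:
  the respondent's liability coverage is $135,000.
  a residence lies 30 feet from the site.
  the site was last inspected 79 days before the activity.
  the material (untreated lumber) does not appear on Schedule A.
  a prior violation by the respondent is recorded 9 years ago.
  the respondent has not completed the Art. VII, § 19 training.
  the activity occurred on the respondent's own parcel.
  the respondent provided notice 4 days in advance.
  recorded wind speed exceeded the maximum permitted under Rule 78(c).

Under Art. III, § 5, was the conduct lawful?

No — unlawful.

(a) own property — satisfied.
(b) training certified — not satisfied.
So (1) is not satisfied (T AND F).
(2) site inspected — fails.
(i) not (Schedule A material) — holds.
(ii) no residence in 200 ft — not met.
(iii) coverage ≥ $75,000 — satisfied.
So (a) is satisfied (T OR F OR T).
(i) ≥14 days' notice — fails.
(ii) weather ok — not met.
So (b) is not satisfied (F OR F).
So (3) is not satisfied (T AND F).
Overall = F OR F OR F = false.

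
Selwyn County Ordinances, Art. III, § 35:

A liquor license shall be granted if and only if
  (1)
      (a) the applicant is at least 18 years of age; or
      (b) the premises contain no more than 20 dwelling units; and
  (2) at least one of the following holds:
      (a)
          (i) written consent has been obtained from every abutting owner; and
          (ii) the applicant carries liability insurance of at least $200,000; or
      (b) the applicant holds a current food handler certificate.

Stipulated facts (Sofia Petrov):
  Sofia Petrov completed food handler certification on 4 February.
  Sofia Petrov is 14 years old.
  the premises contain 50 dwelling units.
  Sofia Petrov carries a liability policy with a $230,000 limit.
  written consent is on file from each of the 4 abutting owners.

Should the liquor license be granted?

(a) age ≥ 18 — not satisfied.
(b) ≤ 20 units — fails.
(1) = F OR F = false.
(i) all abutters consent — met.
(ii) insurance ≥ $200,000 — holds.
(a) = T AND T = true.
(b) food handler cert. — satisfied.
(2) = T OR T = true.
Overall = F AND T = false.

No — denied.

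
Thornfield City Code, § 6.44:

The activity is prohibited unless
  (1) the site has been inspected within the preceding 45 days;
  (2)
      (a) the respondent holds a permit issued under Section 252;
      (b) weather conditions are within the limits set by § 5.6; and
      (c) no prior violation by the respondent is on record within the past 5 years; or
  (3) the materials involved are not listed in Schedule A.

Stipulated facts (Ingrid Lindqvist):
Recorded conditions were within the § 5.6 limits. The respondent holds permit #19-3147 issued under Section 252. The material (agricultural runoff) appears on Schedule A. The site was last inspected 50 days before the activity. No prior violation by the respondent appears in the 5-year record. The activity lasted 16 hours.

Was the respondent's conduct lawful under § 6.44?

Yes — lawful.

(1) site inspected — not satisfied.
(a) holds permit — holds.
(b) weather ok — met.
(c) no prior violation — satisfied.
(2) = T AND T AND T = true.
(3) not (Schedule A material) — fails.
So Overall is satisfied (F OR T OR F).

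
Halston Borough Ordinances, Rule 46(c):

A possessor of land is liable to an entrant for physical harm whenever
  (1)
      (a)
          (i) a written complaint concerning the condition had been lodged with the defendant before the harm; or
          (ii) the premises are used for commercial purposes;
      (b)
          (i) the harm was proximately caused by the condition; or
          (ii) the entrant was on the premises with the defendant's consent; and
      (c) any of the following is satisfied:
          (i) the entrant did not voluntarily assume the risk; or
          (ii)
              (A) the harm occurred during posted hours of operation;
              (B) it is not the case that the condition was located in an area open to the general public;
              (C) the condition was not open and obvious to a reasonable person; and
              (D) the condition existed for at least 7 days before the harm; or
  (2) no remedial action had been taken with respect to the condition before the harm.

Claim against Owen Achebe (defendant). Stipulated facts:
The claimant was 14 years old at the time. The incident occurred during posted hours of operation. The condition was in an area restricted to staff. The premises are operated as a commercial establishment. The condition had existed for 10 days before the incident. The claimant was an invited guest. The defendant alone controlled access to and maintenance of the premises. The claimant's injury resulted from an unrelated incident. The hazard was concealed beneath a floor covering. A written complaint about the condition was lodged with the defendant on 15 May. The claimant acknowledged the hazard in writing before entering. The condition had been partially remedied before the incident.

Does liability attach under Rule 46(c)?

(i) complaint lodged — holds.
(ii) commercial use — holds.
So (a) is satisfied (T OR T).
(i) proximate cause — not met.
(ii) consent to enter — met.
(b) = F OR T = true.
(i) no assumed risk — not satisfied.
(A) during posted hours — satisfied.
(B) not (public area) — holds.
(C) not open/obvious — met.
(D) condition ≥7 days old — met.
(ii) = T AND T AND T AND T = true.
(c) = F OR T = true.
(1) = T AND T AND T = true.
(2) no remedial action — not satisfied.
Overall = T OR F = true.

Yes — liable.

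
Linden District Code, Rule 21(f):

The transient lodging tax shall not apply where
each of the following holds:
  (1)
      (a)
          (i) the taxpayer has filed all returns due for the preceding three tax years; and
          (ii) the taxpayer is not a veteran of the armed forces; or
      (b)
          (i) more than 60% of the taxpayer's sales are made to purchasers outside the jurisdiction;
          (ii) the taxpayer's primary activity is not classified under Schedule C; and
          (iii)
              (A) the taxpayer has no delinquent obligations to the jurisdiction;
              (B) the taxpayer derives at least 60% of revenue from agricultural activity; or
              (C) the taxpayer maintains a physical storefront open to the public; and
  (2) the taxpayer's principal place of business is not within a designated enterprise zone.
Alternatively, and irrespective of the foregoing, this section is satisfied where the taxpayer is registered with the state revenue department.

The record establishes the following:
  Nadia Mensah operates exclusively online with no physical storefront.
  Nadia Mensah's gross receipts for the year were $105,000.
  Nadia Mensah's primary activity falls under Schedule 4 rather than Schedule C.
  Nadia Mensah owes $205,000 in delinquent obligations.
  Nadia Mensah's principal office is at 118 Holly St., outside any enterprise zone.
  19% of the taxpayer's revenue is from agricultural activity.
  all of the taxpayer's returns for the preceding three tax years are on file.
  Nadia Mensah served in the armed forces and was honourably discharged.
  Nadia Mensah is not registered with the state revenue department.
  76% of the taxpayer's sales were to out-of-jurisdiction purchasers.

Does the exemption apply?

No — not exempt.

(i) returns current — satisfied.
(ii) not (veteran) — not satisfied.
(a) = T AND F = false.
(i) >60% out-of-jur. sales — holds.
(ii) not (Schedule C activity) — satisfied.
(A) no delinquency — fails.
(B) ≥60% agricultural — not met.
(C) has storefront — fails.
(iii) = F OR F OR F = false.
So (b) is not satisfied (T AND T AND F).
(1): F OR F → false.
(2) not (in enterprise zone) — satisfied.
Overall = F AND T = false.
Exception (state-registered) — not satisfied.
Result: main false OR exception false → false.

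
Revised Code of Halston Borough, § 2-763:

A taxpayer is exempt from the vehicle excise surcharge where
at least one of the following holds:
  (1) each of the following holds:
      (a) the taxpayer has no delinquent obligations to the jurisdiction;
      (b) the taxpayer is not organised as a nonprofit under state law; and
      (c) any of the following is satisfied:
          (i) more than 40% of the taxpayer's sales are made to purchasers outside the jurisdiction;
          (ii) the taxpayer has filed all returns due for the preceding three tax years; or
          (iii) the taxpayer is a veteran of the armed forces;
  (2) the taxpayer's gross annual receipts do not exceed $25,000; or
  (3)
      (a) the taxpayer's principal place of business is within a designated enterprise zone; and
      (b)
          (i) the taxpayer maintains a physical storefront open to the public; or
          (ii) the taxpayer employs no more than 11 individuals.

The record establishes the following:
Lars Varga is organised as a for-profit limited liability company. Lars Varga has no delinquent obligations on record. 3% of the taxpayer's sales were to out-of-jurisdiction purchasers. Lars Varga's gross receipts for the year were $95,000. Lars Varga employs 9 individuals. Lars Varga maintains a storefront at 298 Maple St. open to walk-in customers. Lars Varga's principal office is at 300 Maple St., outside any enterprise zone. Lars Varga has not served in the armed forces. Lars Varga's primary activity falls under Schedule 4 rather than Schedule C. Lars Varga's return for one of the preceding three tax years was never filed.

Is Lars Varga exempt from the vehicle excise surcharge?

No — not exempt.

(a) no delinquency — met.
(b) not (nonprofit) — holds.
(i) >40% out-of-jur. sales — not met.
(ii) returns current — not satisfied.
(iii) veteran — not satisfied.
(c): F OR F OR F → false.
(1) = T AND T AND F = false.
(2) receipts ≤ $25,000 — fails.
(a) in enterprise zone — not satisfied.
(i) has storefront — met.
(ii) ≤ 11 employees — holds.
(b) = T OR T = true.
(3) = F AND T = false.
So Overall is not satisfied (F OR F OR F).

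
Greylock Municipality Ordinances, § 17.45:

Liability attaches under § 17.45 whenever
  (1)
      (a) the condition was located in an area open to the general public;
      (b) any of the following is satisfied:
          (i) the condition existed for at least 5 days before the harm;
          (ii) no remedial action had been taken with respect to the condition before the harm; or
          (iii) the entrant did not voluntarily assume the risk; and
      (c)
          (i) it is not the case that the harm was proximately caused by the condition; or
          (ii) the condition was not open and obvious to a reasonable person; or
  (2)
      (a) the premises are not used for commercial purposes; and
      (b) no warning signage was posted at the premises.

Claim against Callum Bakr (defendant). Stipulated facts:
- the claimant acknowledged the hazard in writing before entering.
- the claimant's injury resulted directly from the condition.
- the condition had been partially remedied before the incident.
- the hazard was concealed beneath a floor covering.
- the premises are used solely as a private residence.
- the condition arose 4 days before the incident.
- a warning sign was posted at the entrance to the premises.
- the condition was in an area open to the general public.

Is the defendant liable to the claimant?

No — not liable.

(a) public area — satisfied.
(i) condition ≥5 days old — not met.
(ii) no remedial action — fails.
(iii) no assumed risk — not satisfied.
(b) = F OR F OR F = false.
(i) not (proximate cause) — not satisfied.
(ii) not open/obvious — satisfied.
(c) = F OR T = true.
(1): T AND F AND T → false.
(a) not (commercial use) — satisfied.
(b) no signage posted — not satisfied.
(2) = T AND F = false.
So Overall is not satisfied (F OR F).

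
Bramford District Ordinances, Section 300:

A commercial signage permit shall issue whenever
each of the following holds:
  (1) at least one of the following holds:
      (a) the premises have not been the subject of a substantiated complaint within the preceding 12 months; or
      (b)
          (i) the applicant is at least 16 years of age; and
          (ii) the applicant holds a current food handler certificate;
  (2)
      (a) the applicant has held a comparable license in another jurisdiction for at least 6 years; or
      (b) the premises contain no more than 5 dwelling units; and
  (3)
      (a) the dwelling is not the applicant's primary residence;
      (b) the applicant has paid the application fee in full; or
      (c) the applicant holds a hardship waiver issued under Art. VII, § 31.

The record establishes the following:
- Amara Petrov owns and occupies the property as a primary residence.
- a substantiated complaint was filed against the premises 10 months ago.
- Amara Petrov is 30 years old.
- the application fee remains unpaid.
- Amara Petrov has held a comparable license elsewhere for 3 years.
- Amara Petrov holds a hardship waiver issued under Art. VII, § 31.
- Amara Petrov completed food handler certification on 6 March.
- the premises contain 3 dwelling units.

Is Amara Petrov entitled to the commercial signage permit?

Yes — granted.

(a) no complaint in 12 mo. — not satisfied.
(i) age ≥ 16 — met.
(ii) food handler cert. — holds.
(b): T AND T → true.
(1) = F OR T = true.
(a) prior license ≥ 6 yr — not met.
(b) ≤ 5 units — satisfied.
(2): F OR T → true.
(a) not (primary residence) — not met.
(b) fee paid — not met.
(c) hardship waiver — holds.
(3) = F OR F OR T = true.
Overall: T AND T AND T → true.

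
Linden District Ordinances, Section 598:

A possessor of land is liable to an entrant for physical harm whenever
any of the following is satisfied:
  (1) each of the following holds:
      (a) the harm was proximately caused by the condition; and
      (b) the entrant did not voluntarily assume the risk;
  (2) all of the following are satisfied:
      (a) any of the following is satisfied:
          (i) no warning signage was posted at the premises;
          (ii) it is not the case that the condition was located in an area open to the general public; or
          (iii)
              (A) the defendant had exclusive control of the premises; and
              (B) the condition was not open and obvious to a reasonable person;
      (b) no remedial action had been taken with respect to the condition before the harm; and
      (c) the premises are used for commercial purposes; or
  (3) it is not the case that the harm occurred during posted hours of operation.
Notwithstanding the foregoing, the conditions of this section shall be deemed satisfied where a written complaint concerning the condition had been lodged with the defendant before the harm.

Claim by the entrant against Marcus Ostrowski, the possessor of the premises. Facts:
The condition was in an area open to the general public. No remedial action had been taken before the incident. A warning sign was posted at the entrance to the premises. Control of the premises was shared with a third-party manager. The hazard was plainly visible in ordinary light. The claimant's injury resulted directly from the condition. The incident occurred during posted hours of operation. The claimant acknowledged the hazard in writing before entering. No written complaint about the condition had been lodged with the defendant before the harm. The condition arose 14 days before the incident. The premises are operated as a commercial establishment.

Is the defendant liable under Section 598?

No — not liable.

(a) proximate cause — met.
(b) no assumed risk — not met.
(1) = T AND F = false.
(i) no signage posted — fails.
(ii) not (public area) — not met.
(A) exclusive control — not satisfied.
(B) not open/obvious — not met.
So (iii) is not satisfied (F AND F).
(a): F OR F OR F → false.
(b) no remedial action — satisfied.
(c) commercial use — met.
(2): F AND T AND T → false.
(3) not (during posted hours) — fails.
So Overall is not satisfied (F OR F OR F).
Exception (complaint lodged) — not satisfied.
Result: main false OR exception false → false.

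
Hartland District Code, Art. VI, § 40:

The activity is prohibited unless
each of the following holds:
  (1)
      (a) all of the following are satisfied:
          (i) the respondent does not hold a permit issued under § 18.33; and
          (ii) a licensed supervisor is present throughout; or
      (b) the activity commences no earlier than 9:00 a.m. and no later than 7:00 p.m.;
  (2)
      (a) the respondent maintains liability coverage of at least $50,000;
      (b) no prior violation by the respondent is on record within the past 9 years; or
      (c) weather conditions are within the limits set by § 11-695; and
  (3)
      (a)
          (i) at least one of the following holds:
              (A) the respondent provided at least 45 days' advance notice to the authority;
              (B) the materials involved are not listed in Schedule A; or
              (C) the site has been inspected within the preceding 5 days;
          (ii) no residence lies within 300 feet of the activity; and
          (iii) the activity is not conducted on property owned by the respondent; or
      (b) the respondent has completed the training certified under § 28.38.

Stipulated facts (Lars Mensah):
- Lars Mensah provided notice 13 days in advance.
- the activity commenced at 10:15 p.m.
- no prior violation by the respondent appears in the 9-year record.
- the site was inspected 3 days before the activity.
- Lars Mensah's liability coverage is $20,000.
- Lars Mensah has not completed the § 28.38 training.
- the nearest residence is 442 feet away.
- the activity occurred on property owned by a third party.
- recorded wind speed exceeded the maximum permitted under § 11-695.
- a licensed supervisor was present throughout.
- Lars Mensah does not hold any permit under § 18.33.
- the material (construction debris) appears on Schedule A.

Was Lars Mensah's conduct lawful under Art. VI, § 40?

(i) not (holds permit) — met.
(ii) supervisor present — holds.
(a) = T AND T = true.
(b) start within hours — not satisfied.
So (1) is satisfied (T OR F).
(a) coverage ≥ $50,000 — fails.
(b) no prior violation — met.
(c) weather ok — fails.
(2) = F OR T OR F = true.
(A) ≥45 days' notice — not satisfied.
(B) not (Schedule A material) — not satisfied.
(C) site inspected — satisfied.
(i) = F OR F OR T = true.
(ii) no residence in 300 ft — satisfied.
(iii) not (own property) — holds.
So (a) is satisfied (T AND T AND T).
(b) training certified — not met.
So (3) is satisfied (T OR F).
Overall = T AND T AND T = true.

Yes — lawful.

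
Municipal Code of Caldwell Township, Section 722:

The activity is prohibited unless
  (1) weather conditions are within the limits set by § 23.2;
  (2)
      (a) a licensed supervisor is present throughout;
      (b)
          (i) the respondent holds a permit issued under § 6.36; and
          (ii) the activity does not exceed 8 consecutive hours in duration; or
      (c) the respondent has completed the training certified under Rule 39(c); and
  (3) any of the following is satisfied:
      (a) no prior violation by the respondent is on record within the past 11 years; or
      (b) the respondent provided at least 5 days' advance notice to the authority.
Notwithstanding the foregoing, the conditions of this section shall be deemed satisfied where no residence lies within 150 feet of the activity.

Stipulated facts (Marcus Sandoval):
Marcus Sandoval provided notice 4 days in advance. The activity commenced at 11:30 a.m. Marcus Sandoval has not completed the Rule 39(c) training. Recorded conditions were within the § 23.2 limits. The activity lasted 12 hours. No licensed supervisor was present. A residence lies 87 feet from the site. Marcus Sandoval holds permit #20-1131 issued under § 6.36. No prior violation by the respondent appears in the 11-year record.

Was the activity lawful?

No — unlawful.

(1) weather ok — met.
(a) supervisor present — fails.
(i) holds permit — satisfied.
(ii) ≤ 8 hrs duration — not satisfied.
So (b) is not satisfied (T AND F).
(c) training certified — fails.
(2) = F OR F OR F = false.
(a) no prior violation — satisfied.
(b) ≥5 days' notice — not satisfied.
(3): T OR F → true.
Overall = T AND F AND T = false.
Exception (no residence in 150 ft) — not satisfied.
Result: main false OR exception false → false.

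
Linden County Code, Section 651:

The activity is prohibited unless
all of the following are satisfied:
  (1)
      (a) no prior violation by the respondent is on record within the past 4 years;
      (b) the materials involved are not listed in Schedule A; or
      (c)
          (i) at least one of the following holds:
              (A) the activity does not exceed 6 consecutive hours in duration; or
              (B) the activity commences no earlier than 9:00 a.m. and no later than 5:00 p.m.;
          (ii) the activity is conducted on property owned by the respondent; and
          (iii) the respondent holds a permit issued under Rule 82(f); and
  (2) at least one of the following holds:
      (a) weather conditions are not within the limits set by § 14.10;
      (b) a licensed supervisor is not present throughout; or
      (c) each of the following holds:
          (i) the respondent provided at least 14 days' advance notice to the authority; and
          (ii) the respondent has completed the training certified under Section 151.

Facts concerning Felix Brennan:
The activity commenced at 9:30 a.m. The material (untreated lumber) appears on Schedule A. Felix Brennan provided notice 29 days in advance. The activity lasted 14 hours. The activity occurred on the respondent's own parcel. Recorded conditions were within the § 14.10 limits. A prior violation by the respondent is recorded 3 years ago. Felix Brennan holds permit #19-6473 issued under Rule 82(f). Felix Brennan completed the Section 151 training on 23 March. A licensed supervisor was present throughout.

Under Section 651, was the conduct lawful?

Yes — lawful.

(a) no prior violation — not satisfied.
(b) not (Schedule A material) — not met.
(A) ≤ 6 hrs duration — not met.
(B) start within hours — holds.
(i): F OR T → true.
(ii) own property — holds.
(iii) holds permit — satisfied.
So (c) is satisfied (T AND T AND T).
(1) = F OR F OR T = true.
(a) not (weather ok) — not met.
(b) not (supervisor present) — not satisfied.
(i) ≥14 days' notice — met.
(ii) training certified — satisfied.
(c): T AND T → true.
(2) = F OR F OR T = true.
So Overall is satisfied (T AND T).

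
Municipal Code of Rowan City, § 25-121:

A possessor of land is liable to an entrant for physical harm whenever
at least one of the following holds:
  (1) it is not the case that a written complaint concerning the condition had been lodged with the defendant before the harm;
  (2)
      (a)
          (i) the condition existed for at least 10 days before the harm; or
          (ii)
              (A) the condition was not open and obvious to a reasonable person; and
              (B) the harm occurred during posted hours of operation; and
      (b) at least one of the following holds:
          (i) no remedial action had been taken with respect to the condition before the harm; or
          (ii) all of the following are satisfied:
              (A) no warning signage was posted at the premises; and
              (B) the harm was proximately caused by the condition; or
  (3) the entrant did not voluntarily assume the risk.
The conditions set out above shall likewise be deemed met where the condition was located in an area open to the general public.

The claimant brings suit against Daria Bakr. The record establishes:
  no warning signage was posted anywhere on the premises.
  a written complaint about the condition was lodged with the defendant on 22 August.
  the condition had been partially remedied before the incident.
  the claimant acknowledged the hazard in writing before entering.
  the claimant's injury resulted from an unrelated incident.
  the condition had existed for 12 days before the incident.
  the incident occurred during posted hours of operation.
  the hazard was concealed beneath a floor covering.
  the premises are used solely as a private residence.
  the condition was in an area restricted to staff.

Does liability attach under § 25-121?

(1) not (complaint lodged) — fails.
(i) condition ≥10 days old — met.
(A) not open/obvious — met.
(B) during posted hours — met.
So (ii) is satisfied (T AND T).
(a) = T OR T = true.
(i) no remedial action — fails.
(A) no signage posted — met.
(B) proximate cause — fails.
(ii) = T AND F = false.
So (b) is not satisfied (F OR F).
So (2) is not satisfied (T AND F).
(3) no assumed risk — not met.
So Overall is not satisfied (F OR F OR F).
Exception (public area) — not satisfied.
Result: main false OR exception false → false.

No — not liable.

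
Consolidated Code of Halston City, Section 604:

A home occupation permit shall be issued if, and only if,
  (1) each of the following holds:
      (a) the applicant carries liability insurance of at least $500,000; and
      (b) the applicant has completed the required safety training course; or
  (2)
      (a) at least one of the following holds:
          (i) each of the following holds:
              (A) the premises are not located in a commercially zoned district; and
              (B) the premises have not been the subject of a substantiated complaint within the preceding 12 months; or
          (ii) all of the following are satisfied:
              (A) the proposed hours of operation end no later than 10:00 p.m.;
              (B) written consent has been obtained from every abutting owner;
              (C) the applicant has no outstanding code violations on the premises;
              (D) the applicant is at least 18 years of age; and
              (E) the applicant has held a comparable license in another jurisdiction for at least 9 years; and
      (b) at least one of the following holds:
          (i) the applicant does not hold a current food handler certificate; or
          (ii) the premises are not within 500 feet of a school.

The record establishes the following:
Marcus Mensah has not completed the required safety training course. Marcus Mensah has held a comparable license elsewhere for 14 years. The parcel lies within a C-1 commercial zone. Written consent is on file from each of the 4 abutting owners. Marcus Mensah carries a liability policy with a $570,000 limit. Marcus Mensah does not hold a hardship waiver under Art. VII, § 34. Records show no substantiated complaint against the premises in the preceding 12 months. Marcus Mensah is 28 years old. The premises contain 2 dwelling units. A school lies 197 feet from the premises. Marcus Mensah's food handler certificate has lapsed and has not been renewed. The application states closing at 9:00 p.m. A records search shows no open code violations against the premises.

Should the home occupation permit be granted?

Yes — granted.

(a) insurance ≥ $500,000 — met.
(b) safety training — not satisfied.
(1): T AND F → false.
(A) not (commercially zoned) — fails.
(B) no complaint in 12 mo. — met.
So (i) is not satisfied (F AND T).
(A) closes by 10 p.m. — satisfied.
(B) all abutters consent — satisfied.
(C) no code violations — met.
(D) age ≥ 18 — holds.
(E) prior license ≥ 9 yr — holds.
(ii): T AND T AND T AND T AND T → true.
So (a) is satisfied (F OR T).
(i) not (food handler cert.) — holds.
(ii) ≥500 ft from school — not met.
So (b) is satisfied (T OR F).
(2) = T AND T = true.
Overall = F OR T = true.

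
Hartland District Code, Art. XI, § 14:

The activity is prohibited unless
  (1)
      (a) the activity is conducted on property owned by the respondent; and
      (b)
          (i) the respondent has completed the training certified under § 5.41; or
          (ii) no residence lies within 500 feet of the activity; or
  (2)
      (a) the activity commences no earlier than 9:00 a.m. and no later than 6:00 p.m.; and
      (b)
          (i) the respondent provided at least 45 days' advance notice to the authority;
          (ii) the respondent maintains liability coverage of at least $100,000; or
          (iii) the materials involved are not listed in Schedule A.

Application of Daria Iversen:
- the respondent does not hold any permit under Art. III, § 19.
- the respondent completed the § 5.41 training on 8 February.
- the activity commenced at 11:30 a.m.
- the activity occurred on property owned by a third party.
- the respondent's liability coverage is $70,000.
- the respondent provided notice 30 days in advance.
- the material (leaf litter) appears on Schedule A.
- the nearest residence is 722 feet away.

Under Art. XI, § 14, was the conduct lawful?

(a) own property — not satisfied.
(i) training certified — satisfied.
(ii) no residence in 500 ft — satisfied.
(b) = T OR T = true.
(1): F AND T → false.
(a) start within hours — met.
(i) ≥45 days' notice — fails.
(ii) coverage ≥ $100,000 — not satisfied.
(iii) not (Schedule A material) — not satisfied.
(b) = F OR F OR F = false.
So (2) is not satisfied (T AND F).
Overall = F OR F = false.

No — unlawful.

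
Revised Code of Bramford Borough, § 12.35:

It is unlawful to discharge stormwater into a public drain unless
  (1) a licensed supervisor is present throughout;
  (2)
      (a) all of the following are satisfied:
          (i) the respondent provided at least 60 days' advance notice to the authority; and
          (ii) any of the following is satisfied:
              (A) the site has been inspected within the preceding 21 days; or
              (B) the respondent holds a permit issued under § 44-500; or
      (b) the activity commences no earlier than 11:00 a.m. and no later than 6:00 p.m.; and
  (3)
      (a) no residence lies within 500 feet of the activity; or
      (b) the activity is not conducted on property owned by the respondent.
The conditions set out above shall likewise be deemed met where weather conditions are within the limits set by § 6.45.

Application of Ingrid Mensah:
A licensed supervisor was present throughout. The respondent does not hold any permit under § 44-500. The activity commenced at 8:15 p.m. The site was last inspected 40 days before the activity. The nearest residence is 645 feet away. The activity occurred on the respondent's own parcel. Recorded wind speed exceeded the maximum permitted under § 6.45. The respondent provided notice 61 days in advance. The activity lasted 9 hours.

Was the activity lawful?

(1) supervisor present — holds.
(i) ≥60 days' notice — satisfied.
(A) site inspected — fails.
(B) holds permit — not met.
(ii): F OR F → false.
(a): T AND F → false.
(b) start within hours — fails.
(2) = F OR F = false.
(a) no residence in 500 ft — met.
(b) not (own property) — not satisfied.
(3): T OR F → true.
Overall = T AND F AND T = false.
Exception (weather ok) — not satisfied.
Result: main false OR exception false → false.

No — unlawful.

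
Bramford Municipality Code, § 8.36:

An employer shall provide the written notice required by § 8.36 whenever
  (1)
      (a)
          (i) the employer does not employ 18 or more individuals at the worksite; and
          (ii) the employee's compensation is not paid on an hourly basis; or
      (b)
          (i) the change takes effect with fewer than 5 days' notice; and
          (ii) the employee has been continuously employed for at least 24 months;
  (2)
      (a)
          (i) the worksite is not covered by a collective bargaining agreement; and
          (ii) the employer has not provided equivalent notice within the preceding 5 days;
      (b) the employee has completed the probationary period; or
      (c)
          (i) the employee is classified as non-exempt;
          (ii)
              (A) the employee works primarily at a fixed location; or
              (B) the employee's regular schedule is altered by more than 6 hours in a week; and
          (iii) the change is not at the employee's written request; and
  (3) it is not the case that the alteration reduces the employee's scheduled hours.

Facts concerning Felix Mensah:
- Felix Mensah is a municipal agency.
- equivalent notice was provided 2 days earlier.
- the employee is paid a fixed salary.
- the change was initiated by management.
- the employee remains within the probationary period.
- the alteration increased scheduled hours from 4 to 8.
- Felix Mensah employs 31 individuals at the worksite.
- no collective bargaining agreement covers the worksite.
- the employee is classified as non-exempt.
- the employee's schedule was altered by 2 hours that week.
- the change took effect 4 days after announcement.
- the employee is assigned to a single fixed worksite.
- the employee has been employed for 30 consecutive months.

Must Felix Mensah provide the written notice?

(i) not (≥ 18 at site) — not met.
(ii) not (hourly-paid) — satisfied.
(a) = F AND T = false.
(i) < 5 days' notice — satisfied.
(ii) tenure ≥ 24 mo. — satisfied.
(b) = T AND T = true.
(1) = F OR T = true.
(i) no CBA — holds.
(ii) no recent notice — fails.
(a): T AND F → false.
(b) past probation — fails.
(i) non-exempt — met.
(A) fixed location — holds.
(B) schedule shift > 6h — not met.
(ii): T OR F → true.
(iii) not employee-requested — satisfied.
(c) = T AND T AND T = true.
So (2) is satisfied (F OR F OR T).
(3) not (hours reduced) — satisfied.
Overall: T AND T AND T → true.

Yes — required.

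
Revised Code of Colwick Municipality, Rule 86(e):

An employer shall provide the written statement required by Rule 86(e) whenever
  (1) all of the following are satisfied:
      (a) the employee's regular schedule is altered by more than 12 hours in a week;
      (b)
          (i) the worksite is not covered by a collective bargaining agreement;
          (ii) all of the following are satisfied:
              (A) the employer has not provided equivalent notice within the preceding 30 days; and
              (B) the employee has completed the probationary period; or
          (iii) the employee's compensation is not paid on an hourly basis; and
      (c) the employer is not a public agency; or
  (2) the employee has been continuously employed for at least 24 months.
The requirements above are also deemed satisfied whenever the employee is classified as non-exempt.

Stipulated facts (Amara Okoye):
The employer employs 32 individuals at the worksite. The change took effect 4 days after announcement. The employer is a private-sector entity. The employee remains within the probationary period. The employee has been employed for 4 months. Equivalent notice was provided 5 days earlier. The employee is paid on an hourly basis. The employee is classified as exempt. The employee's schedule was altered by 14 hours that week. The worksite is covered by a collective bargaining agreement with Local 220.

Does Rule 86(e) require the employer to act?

No — not required.

(a) schedule shift > 12h — satisfied.
(i) no CBA — not met.
(A) no recent notice — not satisfied.
(B) past probation — fails.
(ii): F AND F → false.
(iii) not (hourly-paid) — not met.
(b): F OR F OR F → false.
(c) not (public agency) — met.
(1): T AND F AND T → false.
(2) tenure ≥ 24 mo. — not met.
Overall: F OR F → false.
Exception (non-exempt) — not satisfied.
Result: main false OR exception false → false.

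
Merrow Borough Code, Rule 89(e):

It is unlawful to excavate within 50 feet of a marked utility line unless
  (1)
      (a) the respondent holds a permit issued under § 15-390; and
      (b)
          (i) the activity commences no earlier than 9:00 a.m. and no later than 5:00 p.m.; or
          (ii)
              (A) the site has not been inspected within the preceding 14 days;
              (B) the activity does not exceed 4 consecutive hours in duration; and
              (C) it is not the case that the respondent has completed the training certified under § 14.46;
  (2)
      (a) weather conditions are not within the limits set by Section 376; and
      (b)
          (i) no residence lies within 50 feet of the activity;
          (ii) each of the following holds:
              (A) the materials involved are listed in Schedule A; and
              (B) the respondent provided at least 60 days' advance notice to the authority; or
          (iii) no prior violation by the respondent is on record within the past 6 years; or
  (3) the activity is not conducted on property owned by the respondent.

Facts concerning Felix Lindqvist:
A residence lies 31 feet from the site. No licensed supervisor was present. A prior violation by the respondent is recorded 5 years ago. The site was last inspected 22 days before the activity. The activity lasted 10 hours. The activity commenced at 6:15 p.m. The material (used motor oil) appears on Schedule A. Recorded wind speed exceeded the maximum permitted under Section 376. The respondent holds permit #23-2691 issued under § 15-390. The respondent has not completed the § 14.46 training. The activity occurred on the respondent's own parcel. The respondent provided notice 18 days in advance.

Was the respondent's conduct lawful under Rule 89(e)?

No — unlawful.

(a) holds permit — satisfied.
(i) start within hours — not satisfied.
(A) not (site inspected) — holds.
(B) ≤ 4 hrs duration — fails.
(C) not (training certified) — holds.
So (ii) is not satisfied (T AND F AND T).
So (b) is not satisfied (F OR F).
So (1) is not satisfied (T AND F).
(a) not (weather ok) — holds.
(i) no residence in 50 ft — fails.
(A) Schedule A material — satisfied.
(B) ≥60 days' notice — not satisfied.
(ii) = T AND F = false.
(iii) no prior violation — not met.
So (b) is not satisfied (F OR F OR F).
(2) = T AND F = false.
(3) not (own property) — not satisfied.
Overall: F OR F OR F → false.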